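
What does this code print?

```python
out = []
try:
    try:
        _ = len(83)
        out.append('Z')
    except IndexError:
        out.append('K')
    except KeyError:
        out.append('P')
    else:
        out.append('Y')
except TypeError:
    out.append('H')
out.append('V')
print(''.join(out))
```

Execution trace: 'H' (outer except TypeError) → 'V' (after the try/except). Output: HV

Answer: HV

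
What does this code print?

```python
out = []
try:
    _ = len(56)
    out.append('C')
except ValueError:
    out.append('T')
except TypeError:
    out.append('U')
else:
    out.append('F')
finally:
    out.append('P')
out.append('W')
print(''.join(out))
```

Execution trace: 'U' (except TypeError) → 'P' (finally) → 'W' (after the try/except). Output: UPW

Answer: UPW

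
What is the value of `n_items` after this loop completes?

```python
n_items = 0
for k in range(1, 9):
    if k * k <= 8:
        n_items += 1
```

Count numbers where k² ≤ 8
`n_items` takes the values: 0 → 1 → 2

Answer: 2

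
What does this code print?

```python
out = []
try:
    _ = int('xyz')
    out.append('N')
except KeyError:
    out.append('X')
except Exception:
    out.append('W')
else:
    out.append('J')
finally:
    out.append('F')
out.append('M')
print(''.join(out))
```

Execution trace: 'W' (except Exception) → 'F' (finally) → 'M' (after the try/except). Output: WFM

Answer: WFM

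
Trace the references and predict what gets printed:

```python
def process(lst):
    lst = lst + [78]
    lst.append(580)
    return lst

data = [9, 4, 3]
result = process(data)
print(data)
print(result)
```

Key concept: rebinding parameter vs mutation.
Step by step:
`data = [9, 4, 3]` → data = [9, 4, 3]
`result = process(data)` → result = [9, 4, 3, 78, 580]
`print(data)` → prints [9, 4, 3]
`print(result)` → prints [9, 4, 3, 78, 580]

Answer:
[9, 4, 3]
[9, 4, 3, 78, 580]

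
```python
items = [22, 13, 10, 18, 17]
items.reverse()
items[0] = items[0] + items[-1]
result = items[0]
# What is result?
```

Trace:
`items = [22, 13, 10, 18, 17]` → items = [22, 13, 10, 18, 17]
`items.reverse()` → items = [17, 18, 10, 13, 22]
`items[0] = items[0] + items[-1]` → items = [39, 18, 10, 13, 22]
`result = items[0]` → result = 39
So result = 39

Answer: 39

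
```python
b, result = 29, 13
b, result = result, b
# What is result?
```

Trace:
`b, result = 29, 13` → b = 29; result = 13
`b, result = result, b` → b = 13; result = 29
So result = 29

Answer: 29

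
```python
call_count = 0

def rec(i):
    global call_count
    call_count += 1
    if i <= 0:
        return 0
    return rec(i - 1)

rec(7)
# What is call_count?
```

Linear recursion stepping by 1: 8 calls from i=7 down to ≤0.

Answer: 8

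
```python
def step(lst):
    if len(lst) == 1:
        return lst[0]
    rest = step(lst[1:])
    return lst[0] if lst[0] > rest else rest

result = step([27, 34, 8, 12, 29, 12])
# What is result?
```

Recursive max over [27, 34, 8, 12, 29, 12] = 34

Answer: 34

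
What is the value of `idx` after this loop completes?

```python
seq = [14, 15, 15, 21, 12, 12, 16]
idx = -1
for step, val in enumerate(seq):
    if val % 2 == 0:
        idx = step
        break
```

First even number index in [14, 15, 15, 21, 12, 12, 16]
`idx` takes the values: -1 → 0

Answer: 0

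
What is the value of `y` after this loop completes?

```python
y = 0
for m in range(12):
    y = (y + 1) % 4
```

Increment mod 4, 12 times = 0
`y` takes the values: 0 → 1 → 2 → 3 → 0 → 1 → 2 → 3 → 0 → 1 → 2 → 3 → 0

Answer: 0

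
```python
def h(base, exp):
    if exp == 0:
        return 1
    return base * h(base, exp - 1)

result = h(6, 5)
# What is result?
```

h(6, 5) = 6 * 6 * 6 * 6 * 6 = 7776

Answer: 7776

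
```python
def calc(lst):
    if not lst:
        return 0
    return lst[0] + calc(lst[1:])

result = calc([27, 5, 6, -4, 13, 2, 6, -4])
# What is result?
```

27 + 5 + 6 + (-4) + 13 + 2 + 6 + (-4) + 0 = 51

Answer: 51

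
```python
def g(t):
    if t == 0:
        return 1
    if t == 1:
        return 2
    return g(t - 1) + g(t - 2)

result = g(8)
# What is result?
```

Build up from base cases: g(0)=1, g(1)=2, g(2)=3, g(3)=5, g(4)=8, g(5)=13, g(6)=21, ..., g(8)=55

Answer: 55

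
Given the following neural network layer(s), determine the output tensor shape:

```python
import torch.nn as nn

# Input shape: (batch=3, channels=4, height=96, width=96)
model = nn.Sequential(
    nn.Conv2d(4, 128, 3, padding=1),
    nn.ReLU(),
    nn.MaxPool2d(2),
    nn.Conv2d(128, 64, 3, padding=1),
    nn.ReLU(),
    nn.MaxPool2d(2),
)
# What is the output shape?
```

Input: (3, 4, 96, 96) -> after first Conv2d: (3, 128, 96, 96) -> after first MaxPool2d: (3, 128, 48, 48) -> after second Conv2d: (3, 64, 48, 48) -> Output: (3, 64, 24, 24)

Answer: (3, 64, 24, 24)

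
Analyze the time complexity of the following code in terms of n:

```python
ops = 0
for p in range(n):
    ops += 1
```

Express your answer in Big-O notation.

Each loop level contributes: n. Multiplying the contributions gives O(n).

Answer: O(n)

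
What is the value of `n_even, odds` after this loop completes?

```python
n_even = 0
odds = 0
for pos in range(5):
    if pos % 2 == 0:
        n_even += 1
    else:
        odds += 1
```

Count evens and odds in range(5)
`n_even, odds` takes the values: (0, 0) → (1, 0) → (1, 1) → (2, 1) → (2, 2) → (3, 2)

Answer: 3, 2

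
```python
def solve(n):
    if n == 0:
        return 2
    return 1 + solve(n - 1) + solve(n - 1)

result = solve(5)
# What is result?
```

solve(n) = 1 + 2·solve(n-1), solve(0)=2. Closed form: (2+1)·2^5 - 1 = 95.

Answer: 95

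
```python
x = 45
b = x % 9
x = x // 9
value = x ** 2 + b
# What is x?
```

Trace:
`x = 45` → x = 45
`b = x % 9` → b = 0
`x = x // 9` → x = 5
`value = x ** 2 + b` → value = 25
So x = 5

Answer: 5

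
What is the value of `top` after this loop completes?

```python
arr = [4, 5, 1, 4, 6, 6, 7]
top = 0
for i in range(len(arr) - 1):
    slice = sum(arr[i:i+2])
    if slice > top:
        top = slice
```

Max sum of 2-element window in [4, 5, 1, 4, 6, 6, 7]
`top` takes the values: 0 → 9 → 10 → 12 → 13

Answer: 13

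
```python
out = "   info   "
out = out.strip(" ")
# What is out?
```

Trace:
`out = "   info   "` → out = '   info   '
`out = out.strip(" ")` → out = 'info'
So out = 'info'

Answer: 'info'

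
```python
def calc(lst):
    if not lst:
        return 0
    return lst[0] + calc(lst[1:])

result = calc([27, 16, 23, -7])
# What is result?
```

27 + 16 + 23 + (-7) + 0 = 59

Answer: 59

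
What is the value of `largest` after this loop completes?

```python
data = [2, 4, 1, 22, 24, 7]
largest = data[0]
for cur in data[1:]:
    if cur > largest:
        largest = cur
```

Maximum of [2, 4, 1, 22, 24, 7]
`largest` takes the values: 2 → 4 → 22 → 24

Answer: 24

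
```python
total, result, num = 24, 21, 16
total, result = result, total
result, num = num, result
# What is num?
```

Trace:
`total, result, num = 24, 21, 16` → total = 24; result = 21; num = 16
`total, result = result, total` → total = 21; result = 24
`result, num = num, result` → result = 16; num = 24
So num = 24

Answer: 24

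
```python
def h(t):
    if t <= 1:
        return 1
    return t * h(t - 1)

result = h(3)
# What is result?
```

h(3) = 3 * 2 * 1 = 6

Answer: 6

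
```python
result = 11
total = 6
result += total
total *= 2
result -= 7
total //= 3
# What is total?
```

Trace:
`result = 11` → result = 11
`total = 6` → total = 6
`result += total` → result = 17
`total *= 2` → total = 12
`result -= 7` → result = 10
`total //= 3` → total = 4
So total = 4

Answer: 4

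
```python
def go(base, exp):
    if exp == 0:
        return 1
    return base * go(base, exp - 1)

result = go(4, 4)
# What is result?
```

go(4, 4) = 4 * 4 * 4 * 4 = 256

Answer: 256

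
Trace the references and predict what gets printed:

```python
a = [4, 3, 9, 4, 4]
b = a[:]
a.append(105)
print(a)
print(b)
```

Key concept: slice [:] creates copy.
Step by step:
`a = [4, 3, 9, 4, 4]` → a = [4, 3, 9, 4, 4]
`b = a[:]` → b = [4, 3, 9, 4, 4]
`a.append(105)` → a = [4, 3, 9, 4, 4, 105]
`print(a)` → prints [4, 3, 9, 4, 4, 105]
`print(b)` → prints [4, 3, 9, 4, 4]

Answer:
[4, 3, 9, 4, 4, 105]
[4, 3, 9, 4, 4]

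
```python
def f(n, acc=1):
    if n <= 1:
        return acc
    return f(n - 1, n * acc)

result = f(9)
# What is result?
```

Accumulator trace (n, acc): (9, 1) -> (8, 9) -> (7, 72) -> (6, 504) -> (5, 3024) -> (4, 15120) -> (3, 60480) -> (2, 181440) -> (1, 362880) -> return 362880

Answer: 362880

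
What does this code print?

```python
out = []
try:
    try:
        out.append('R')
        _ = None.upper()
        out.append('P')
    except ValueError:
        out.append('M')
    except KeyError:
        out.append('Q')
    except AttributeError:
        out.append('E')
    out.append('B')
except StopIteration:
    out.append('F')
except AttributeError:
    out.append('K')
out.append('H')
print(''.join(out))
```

Execution trace: 'R' (inner try body) → 'E' (inner except AttributeError) → 'B' (try body, no exception) → 'H' (after the try/except). Output: REBH

Answer: REBH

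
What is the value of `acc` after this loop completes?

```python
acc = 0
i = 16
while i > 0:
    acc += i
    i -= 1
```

Sum 16 down to 1
`acc` takes the values: 0 → 16 → 31 → 45 → 58 → 70 → 81 → 91 → 100 → 108 → 115 → 121 → 126 → 130 → 133 → 135 → 136

Answer: 136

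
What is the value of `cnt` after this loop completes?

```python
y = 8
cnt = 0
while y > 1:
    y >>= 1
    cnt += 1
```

Count right shifts until 1
`cnt` takes the values: 0 → 1 → 2 → 3

Answer: 3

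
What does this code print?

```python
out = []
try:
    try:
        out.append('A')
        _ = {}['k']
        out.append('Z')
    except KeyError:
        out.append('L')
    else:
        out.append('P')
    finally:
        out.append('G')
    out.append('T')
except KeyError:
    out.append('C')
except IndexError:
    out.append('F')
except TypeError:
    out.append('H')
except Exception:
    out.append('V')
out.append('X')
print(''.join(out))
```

Execution trace: 'A' (inner try body) → 'L' (inner except KeyError) → 'G' (inner finally) → 'T' (try body, no exception) → 'X' (after the try/except). Output: ALGTX

Answer: ALGTX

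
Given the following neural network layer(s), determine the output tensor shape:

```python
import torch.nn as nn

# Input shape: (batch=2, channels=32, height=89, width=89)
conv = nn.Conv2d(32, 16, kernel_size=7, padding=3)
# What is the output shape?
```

Input: (2, 32, 89, 89) -> Output: (2, 16, 89, 89)

Answer: (2, 16, 89, 89)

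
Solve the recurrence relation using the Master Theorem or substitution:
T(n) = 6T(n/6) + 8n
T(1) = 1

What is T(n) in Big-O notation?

By Master Theorem: a=6, b=6, f(n)=8n. Since log_6(6) = 1 and f(n) = Θ(n^1), Case 2 applies. T(n) = O(n log n).

Answer: O(n log n)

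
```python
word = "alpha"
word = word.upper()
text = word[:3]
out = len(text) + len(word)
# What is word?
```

Trace:
`word = "alpha"` → word = 'alpha'
`word = word.upper()` → word = 'ALPHA'
`text = word[:3]` → text = 'ALP'
`out = len(text) + len(word)` → out = 8
So word = 'ALPHA'

Answer: 'ALPHA'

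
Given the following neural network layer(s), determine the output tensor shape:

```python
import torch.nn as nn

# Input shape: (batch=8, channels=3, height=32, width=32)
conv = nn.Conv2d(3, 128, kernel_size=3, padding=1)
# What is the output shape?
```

Input: (8, 3, 32, 32) -> Output: (8, 128, 32, 32)

Answer: (8, 128, 32, 32)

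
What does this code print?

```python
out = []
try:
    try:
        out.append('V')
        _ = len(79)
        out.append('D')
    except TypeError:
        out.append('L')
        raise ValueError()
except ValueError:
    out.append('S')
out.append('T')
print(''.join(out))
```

Execution trace: 'V' (inner try body) → 'L' (inner except TypeError) → 'S' (outer except ValueError) → 'T' (after the try/except). Output: VLST

Answer: VLST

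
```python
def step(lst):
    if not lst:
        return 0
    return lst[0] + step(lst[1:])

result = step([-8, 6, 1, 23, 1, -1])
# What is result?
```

(-8) + 6 + 1 + 23 + 1 + (-1) + 0 = 22

Answer: 22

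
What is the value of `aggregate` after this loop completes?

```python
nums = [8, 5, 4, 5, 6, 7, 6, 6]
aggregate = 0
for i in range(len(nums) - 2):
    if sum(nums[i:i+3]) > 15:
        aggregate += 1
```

Count windows with sum > 15
`aggregate` takes the values: 0 → 1 → 2 → 3 → 4

Answer: 4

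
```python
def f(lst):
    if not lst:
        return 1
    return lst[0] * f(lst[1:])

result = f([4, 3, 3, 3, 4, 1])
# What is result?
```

Product over [4, 3, 3, 3, 4, 1] = 4 * 3 * 3 * 3 * 4 * 1 = 432

Answer: 432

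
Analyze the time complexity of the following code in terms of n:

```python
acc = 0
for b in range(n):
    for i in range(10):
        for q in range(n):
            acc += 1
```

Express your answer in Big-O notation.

Each loop level contributes: n × 1 × n. Multiplying the contributions gives O(n^2).

Answer: O(n^2)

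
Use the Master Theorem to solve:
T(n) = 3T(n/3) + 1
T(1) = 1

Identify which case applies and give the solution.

a=3, b=3, f(n)=1. log_3(3) = 1. Since c=0 < 1, Case 1 applies: T(n) = Θ(n^log_b(a)) = O(n).

Answer: O(n) - Case 1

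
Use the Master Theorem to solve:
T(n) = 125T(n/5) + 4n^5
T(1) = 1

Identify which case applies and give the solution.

a=125, b=5, f(n)=4n^5. log_5(125) = 3. Since c=5 > 3 and the regularity condition holds (125(n/5)^5 = (125/5^5)n^5 with 125/5^5 < 1), Case 3 applies: T(n) = Θ(f(n)) = O(n^5).

Answer: O(n^5) - Case 3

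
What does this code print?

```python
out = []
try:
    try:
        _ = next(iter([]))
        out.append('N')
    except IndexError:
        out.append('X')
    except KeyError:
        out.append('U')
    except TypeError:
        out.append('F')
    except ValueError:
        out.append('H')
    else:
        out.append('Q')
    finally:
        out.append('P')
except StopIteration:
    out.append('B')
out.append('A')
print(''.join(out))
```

Execution trace: 'P' (finally) → 'B' (outer except StopIteration) → 'A' (after the try/except). Output: PBA

Answer: PBA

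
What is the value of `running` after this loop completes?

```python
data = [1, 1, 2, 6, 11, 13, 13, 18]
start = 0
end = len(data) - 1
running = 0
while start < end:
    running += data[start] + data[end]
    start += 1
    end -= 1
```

Sum of pairs from ends
`running` takes the values: 0 → 19 → 33 → 48 → 65

Answer: 65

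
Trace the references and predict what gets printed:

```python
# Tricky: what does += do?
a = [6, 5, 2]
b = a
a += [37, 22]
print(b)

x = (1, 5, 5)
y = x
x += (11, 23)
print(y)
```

Key concept: += behavior differs for mutable vs immutable.
Step by step:
`a = [6, 5, 2]` → a = [6, 5, 2]
`b = a` → b = [6, 5, 2] (same object as a)
`a += [37, 22]` → a = [6, 5, 2, 37, 22] (same object as b); b = [6, 5, 2, 37, 22] (same object as a)
`print(b)` → prints [6, 5, 2, 37, 22]
`x = (1, 5, 5)` → x = (1, 5, 5)
`y = x` → y = (1, 5, 5)
`x += (11, 23)` → x = (1, 5, 5, 11, 23)
`print(y)` → prints (1, 5, 5)

Answer:
[6, 5, 2, 37, 22]
(1, 5, 5)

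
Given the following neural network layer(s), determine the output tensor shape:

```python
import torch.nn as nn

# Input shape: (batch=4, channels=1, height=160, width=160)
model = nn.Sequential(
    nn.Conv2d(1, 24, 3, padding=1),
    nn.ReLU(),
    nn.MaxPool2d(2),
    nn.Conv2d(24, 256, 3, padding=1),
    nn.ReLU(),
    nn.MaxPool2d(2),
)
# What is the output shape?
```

Input: (4, 1, 160, 160) -> after first Conv2d: (4, 24, 160, 160) -> after first MaxPool2d: (4, 24, 80, 80) -> after second Conv2d: (4, 256, 80, 80) -> Output: (4, 256, 40, 40)

Answer: (4, 256, 40, 40)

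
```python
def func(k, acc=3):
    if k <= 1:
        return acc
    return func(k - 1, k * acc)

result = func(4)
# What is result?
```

Accumulator trace (n, acc): (4, 3) -> (3, 12) -> (2, 36) -> (1, 72) -> return 72

Answer: 72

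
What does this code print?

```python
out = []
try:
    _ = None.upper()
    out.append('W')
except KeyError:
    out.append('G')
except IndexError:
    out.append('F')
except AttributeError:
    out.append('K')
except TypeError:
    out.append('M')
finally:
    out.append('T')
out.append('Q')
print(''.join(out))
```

Execution trace: 'K' (except AttributeError) → 'T' (finally) → 'Q' (after the try/except). Output: KTQ

Answer: KTQ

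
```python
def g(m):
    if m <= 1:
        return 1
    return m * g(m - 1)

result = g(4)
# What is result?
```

g(4) = 4 * 3 * 2 * 1 = 24

Answer: 24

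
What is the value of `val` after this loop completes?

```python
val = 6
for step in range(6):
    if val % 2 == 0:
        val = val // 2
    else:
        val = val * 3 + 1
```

Collatz-style transformation from 6
`val` takes the values: 6 → 3 → 10 → 5 → 16 → 8 → 4

Answer: 4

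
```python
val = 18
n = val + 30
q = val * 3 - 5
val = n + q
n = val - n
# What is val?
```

Trace:
`val = 18` → val = 18
`n = val + 30` → n = 48
`q = val * 3 - 5` → q = 49
`val = n + q` → val = 97
`n = val - n` → n = 49
So val = 97

Answer: 97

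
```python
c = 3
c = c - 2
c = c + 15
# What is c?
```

Trace:
`c = 3` → c = 3
`c = c - 2` → c = 1
`c = c + 15` → c = 16
So c = 16

Answer: 16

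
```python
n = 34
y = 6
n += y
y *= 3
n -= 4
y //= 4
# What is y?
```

Trace:
`n = 34` → n = 34
`y = 6` → y = 6
`n += y` → n = 40
`y *= 3` → y = 18
`n -= 4` → n = 36
`y //= 4` → y = 4
So y = 4

Answer: 4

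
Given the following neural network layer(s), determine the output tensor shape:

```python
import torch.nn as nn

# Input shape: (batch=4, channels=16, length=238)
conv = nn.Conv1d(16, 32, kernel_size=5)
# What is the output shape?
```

Input: (4, 16, 238) -> Output: (4, 32, 234)

Answer: (4, 32, 234)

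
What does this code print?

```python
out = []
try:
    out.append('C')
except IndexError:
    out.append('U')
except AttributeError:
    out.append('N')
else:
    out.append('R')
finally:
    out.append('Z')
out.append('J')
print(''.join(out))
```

Execution trace: 'C' (try body, no exception) → 'R' (else) → 'Z' (finally) → 'J' (after the try/except). Output: CRZJ

Answer: CRZJ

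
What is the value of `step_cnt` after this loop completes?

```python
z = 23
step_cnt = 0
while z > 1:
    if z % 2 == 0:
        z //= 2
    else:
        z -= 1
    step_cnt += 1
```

Steps to reduce 23 to 1
`step_cnt` takes the values: 0 → 1 → 2 → 3 → 4 → 5 → 6 → 7

Answer: 7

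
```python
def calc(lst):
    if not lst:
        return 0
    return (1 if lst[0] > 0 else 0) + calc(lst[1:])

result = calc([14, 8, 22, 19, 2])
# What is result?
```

Count of positive elements in [14, 8, 22, 19, 2] = 5

Answer: 5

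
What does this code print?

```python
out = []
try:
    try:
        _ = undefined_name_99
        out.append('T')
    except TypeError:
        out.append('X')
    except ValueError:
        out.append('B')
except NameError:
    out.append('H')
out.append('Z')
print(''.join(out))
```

Execution trace: 'H' (outer except NameError) → 'Z' (after the try/except). Output: HZ

Answer: HZ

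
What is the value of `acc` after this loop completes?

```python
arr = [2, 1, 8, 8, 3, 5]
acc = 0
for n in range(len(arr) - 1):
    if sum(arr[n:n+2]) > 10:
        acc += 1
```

Count windows with sum > 10
`acc` takes the values: 0 → 1 → 2

Answer: 2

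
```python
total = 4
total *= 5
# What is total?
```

Trace:
`total = 4` → total = 4
`total *= 5` → total = 20
So total = 20

Answer: 20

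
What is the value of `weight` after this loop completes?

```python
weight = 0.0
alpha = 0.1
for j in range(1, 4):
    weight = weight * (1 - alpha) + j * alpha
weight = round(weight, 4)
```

Moving average with lr=0.1
`weight` takes the values: 0.0 → 0.1 → 0.29 → 0.561

Answer: 0.561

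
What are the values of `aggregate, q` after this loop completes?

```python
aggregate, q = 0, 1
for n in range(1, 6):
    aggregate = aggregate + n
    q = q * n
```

Sum and factorial of 1 to 5
`aggregate, q` takes the values: (0, 1) → (1, 1) → (3, 1) → (3, 2) → (6, 2) → (6, 6) → (10, 6) → (10, 24) → (15, 24) → (15, 120)

Answer: 15, 120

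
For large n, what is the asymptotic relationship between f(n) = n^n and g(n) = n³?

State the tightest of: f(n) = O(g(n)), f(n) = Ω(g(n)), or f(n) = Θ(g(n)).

n^n vs n³: f(n) = Ω(g(n)) but not O(g(n)) — n^n grows strictly faster than n³.

Answer: f(n) = Ω(g(n)) but not O(g(n)) — n^n grows strictly faster than n³.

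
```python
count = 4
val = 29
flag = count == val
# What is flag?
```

Trace:
`count = 4` → count = 4
`val = 29` → val = 29
`flag = count == val` → flag = False
So flag = False

Answer: False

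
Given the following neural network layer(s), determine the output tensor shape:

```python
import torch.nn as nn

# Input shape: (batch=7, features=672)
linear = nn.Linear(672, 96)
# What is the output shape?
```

Input: (7, 672) -> Output: (7, 96)

Answer: (7, 96)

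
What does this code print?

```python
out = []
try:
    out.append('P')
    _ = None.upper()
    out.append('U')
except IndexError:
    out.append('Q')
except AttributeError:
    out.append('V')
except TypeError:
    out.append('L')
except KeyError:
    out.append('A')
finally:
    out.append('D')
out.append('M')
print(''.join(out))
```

Execution trace: 'P' (try body) → 'V' (except AttributeError) → 'D' (finally) → 'M' (after the try/except). Output: PVDM

Answer: PVDM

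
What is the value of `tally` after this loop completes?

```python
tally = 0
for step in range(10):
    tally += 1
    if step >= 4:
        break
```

Loop breaks when step reaches 4, tally is 5
`tally` takes the values: 0 → 1 → 2 → 3 → 4 → 5

Answer: 5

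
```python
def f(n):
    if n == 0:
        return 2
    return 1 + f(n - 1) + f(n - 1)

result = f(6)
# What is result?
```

f(n) = 1 + 2·f(n-1), f(0)=2. Closed form: (2+1)·2^6 - 1 = 191.

Answer: 191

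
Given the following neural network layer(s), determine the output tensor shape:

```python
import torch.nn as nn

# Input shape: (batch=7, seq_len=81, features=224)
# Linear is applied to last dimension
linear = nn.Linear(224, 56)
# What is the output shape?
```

Input: (7, 81, 224) -> Output: (7, 81, 56)

Answer: (7, 81, 56)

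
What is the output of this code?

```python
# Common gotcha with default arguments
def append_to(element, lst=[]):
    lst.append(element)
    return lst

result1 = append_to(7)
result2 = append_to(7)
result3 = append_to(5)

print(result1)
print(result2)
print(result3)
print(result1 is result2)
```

Key concept: mutable default argument gotcha.
Step by step:
`result1 = append_to(7)` → result1 = [7]
`result2 = append_to(7)` → result1 = [7, 7] (same object as result2); result2 = [7, 7] (same object as result1)
`result3 = append_to(5)` → result1 = [7, 7, 5] (same object as result2, result3); result2 = [7, 7, 5] (same object as result1, result3); result3 = [7, 7, 5] (same object as result1, result2)
`print(result1)` → prints [7, 7, 5]
`print(result2)` → prints [7, 7, 5]
`print(result3)` → prints [7, 7, 5]
`print(result1 is result2)` → prints True

Answer:
[7, 7, 5]
[7, 7, 5]
[7, 7, 5]
True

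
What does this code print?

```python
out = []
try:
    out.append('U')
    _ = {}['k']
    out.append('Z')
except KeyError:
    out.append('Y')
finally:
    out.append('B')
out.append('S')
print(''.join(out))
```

Execution trace: 'U' (try body) → 'Y' (except KeyError) → 'B' (finally) → 'S' (after the try/except). Output: UYBS

Answer: UYBS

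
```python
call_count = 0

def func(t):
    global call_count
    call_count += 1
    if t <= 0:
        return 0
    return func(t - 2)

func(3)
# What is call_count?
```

Linear recursion stepping by 2: 3 calls from t=3 down to ≤0.

Answer: 3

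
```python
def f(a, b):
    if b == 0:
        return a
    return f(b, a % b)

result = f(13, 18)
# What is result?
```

f(13, 18) -> f(18, 13) -> f(13, 5) -> f(5, 3) -> f(3, 2) -> f(2, 1) -> f(1, 0) -> 1

Answer: 1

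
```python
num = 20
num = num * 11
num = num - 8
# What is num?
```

Trace:
`num = 20` → num = 20
`num = num * 11` → num = 220
`num = num - 8` → num = 212
So num = 212

Answer: 212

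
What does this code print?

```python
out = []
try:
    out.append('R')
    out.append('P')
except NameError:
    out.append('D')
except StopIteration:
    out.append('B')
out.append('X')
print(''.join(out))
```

Execution trace: 'R' (try body) → 'P' (try body, no exception) → 'X' (after the try/except). Output: RPX

Answer: RPX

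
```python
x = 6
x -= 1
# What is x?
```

Trace:
`x = 6` → x = 6
`x -= 1` → x = 5
So x = 5

Answer: 5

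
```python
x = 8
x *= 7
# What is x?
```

Trace:
`x = 8` → x = 8
`x *= 7` → x = 56
So x = 56

Answer: 56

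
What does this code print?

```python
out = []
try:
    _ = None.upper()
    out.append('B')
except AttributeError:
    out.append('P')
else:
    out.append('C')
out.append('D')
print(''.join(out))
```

Execution trace: 'P' (except AttributeError) → 'D' (after the try/except). Output: PD

Answer: PD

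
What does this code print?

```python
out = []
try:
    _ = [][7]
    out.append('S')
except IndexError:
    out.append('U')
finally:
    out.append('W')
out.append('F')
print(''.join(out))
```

Execution trace: 'U' (except IndexError) → 'W' (finally) → 'F' (after the try/except). Output: UWF

Answer: UWF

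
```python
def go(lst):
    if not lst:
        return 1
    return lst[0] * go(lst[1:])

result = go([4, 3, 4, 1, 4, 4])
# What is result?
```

Product over [4, 3, 4, 1, 4, 4] = 4 * 3 * 4 * 1 * 4 * 4 = 768

Answer: 768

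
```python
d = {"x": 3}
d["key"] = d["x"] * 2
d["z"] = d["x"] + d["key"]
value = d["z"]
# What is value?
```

Trace:
`d = {"x": 3}` → d = {'x': 3}
`d["key"] = d["x"] * 2` → d = {'x': 3, 'key': 6}
`d["z"] = d["x"] + d["key"]` → d = {'x': 3, 'key': 6, 'z': 9}
`value = d["z"]` → value = 9
So value = 9

Answer: 9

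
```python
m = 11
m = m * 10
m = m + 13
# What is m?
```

Trace:
`m = 11` → m = 11
`m = m * 10` → m = 110
`m = m + 13` → m = 123
So m = 123

Answer: 123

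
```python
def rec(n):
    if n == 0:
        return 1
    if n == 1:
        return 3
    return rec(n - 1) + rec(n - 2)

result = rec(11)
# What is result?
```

Build up from base cases: rec(0)=1, rec(1)=3, rec(2)=4, rec(3)=7, rec(4)=11, rec(5)=18, rec(6)=29, ..., rec(11)=322

Answer: 322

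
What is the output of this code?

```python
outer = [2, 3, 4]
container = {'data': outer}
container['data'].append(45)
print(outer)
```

Key concept: dict holds reference to list.
Step by step:
`outer = [2, 3, 4]` → outer = [2, 3, 4]
`container = {'data': outer}` → container = {'data': [2, 3, 4]}
`container['data'].append(45)` → outer = [2, 3, 4, 45]; container = {'data': [2, 3, 4, 45]}
`print(outer)` → prints [2, 3, 4, 45]

Answer: [2, 3, 4, 45]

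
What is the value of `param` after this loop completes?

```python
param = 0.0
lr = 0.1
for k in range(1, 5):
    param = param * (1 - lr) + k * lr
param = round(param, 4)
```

Moving average with lr=0.1
`param` takes the values: 0.0 → 0.1 → 0.29 → 0.561 → 0.9049

Answer: 0.9049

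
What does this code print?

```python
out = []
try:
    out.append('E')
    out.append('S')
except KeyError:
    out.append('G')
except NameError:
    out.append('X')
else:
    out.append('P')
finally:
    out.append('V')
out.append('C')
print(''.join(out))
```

Execution trace: 'E' (try body) → 'S' (try body, no exception) → 'P' (else) → 'V' (finally) → 'C' (after the try/except). Output: ESPVC

Answer: ESPVC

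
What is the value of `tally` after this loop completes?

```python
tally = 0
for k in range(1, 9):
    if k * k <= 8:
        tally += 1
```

Count numbers where k² ≤ 8
`tally` takes the values: 0 → 1 → 2

Answer: 2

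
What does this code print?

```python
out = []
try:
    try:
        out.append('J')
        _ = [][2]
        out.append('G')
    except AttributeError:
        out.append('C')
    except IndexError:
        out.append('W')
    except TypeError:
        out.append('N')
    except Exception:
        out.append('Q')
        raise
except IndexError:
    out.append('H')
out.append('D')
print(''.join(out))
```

Execution trace: 'J' (inner try body) → 'W' (inner except IndexError) → 'D' (after the try/except). Output: JWD

Answer: JWD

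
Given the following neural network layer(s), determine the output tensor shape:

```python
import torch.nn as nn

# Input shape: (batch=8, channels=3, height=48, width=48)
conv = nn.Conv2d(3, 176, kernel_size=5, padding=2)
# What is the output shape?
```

Input: (8, 3, 48, 48) -> Output: (8, 176, 48, 48)

Answer: (8, 176, 48, 48)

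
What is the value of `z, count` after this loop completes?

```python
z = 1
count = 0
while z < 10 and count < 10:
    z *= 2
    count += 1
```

Double until >= 10 or 10 iterations
`z, count` takes the values: (1, 0) → (2, 0) → (2, 1) → (4, 1) → (4, 2) → (8, 2) → (8, 3) → (16, 3) → (16, 4)

Answer: 16, 4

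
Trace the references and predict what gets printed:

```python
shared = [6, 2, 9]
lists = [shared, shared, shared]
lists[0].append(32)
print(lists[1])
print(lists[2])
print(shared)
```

Key concept: list of same reference.
Step by step:
`shared = [6, 2, 9]` → shared = [6, 2, 9]
`lists = [shared, shared, shared]` → lists = [[6, 2, 9], [6, 2, 9], [6, 2, 9]]
`lists[0].append(32)` → shared = [6, 2, 9, 32]; lists = [[6, 2, 9, 32], [6, 2, 9, 32], [6, 2, 9, 32]]
`print(lists[1])` → prints [6, 2, 9, 32]
`print(lists[2])` → prints [6, 2, 9, 32]
`print(shared)` → prints [6, 2, 9, 32]

Answer:
[6, 2, 9, 32]
[6, 2, 9, 32]
[6, 2, 9, 32]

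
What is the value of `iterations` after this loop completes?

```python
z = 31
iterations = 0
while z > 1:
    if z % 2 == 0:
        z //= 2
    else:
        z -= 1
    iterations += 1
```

Steps to reduce 31 to 1
`iterations` takes the values: 0 → 1 → 2 → 3 → 4 → 5 → 6 → 7 → 8

Answer: 8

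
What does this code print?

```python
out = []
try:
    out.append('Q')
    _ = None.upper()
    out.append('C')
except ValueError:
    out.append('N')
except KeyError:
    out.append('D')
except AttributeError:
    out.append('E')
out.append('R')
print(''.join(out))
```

Execution trace: 'Q' (try body) → 'E' (except AttributeError) → 'R' (after the try/except). Output: QER

Answer: QER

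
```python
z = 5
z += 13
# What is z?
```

Trace:
`z = 5` → z = 5
`z += 13` → z = 18
So z = 18

Answer: 18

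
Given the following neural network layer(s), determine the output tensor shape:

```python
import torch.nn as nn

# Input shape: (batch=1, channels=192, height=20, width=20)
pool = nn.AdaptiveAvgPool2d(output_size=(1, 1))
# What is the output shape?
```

Input: (1, 192, 20, 20) -> Output: (1, 192, 1, 1)

Answer: (1, 192, 1, 1)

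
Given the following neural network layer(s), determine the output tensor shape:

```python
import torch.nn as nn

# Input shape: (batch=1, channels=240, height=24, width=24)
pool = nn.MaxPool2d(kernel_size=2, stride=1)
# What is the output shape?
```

Input: (1, 240, 24, 24) -> Output: (1, 240, 23, 23)

Answer: (1, 240, 23, 23)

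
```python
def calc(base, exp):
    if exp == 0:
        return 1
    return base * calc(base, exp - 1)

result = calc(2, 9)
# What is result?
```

calc(2, 9) = 2 * 2 * 2 * 2 * 2 * 2 * 2 * 2 * 2 = 512

Answer: 512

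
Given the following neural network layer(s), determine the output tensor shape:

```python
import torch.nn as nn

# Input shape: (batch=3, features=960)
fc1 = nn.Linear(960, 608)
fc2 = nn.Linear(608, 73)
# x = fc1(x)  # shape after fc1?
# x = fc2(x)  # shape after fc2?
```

Input: (3, 960) -> after fc1: (3, 608) -> Output: (3, 73)

Answer: (3, 73)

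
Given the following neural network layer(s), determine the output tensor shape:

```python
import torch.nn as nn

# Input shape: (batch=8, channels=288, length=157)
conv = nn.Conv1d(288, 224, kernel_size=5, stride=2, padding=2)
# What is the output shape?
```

Input: (8, 288, 157) -> Output: (8, 224, 79)

Answer: (8, 224, 79)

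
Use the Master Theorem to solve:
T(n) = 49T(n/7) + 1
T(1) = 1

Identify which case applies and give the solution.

a=49, b=7, f(n)=1. log_7(49) = 2. Since c=0 < 2, Case 1 applies: T(n) = Θ(n^log_b(a)) = O(n^2).

Answer: O(n^2) - Case 1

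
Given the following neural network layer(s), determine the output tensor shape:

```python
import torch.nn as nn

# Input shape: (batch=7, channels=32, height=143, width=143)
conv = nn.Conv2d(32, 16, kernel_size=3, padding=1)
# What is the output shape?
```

Input: (7, 32, 143, 143) -> Output: (7, 16, 143, 143)

Answer: (7, 16, 143, 143)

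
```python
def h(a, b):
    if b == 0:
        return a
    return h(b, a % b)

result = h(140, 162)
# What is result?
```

h(140, 162) -> h(162, 140) -> h(140, 22) -> h(22, 8) -> h(8, 6) -> h(6, 2) -> h(2, 0) -> 2

Answer: 2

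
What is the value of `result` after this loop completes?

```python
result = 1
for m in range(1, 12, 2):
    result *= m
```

Product of 1, 3, 5, ... up to 11
`result` takes the values: 1 → 3 → 15 → 105 → 945 → 10395

Answer: 10395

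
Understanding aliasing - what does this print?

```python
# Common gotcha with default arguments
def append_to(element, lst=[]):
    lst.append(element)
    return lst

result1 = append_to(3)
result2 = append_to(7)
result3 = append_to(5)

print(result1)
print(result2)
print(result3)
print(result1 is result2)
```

Key concept: mutable default argument gotcha.
Step by step:
`result1 = append_to(3)` → result1 = [3]
`result2 = append_to(7)` → result1 = [3, 7] (same object as result2); result2 = [3, 7] (same object as result1)
`result3 = append_to(5)` → result1 = [3, 7, 5] (same object as result2, result3); result2 = [3, 7, 5] (same object as result1, result3); result3 = [3, 7, 5] (same object as result1, result2)
`print(result1)` → prints [3, 7, 5]
`print(result2)` → prints [3, 7, 5]
`print(result3)` → prints [3, 7, 5]
`print(result1 is result2)` → prints True

Answer:
[3, 7, 5]
[3, 7, 5]
[3, 7, 5]
True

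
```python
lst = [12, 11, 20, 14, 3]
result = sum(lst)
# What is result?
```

Trace:
`lst = [12, 11, 20, 14, 3]` → lst = [12, 11, 20, 14, 3]
`result = sum(lst)` → result = 60
So result = 60

Answer: 60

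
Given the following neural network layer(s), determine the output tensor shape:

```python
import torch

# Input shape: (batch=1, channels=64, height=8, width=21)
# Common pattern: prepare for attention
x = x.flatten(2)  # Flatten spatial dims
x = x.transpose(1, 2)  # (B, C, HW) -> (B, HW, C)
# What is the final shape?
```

Input: (1, 64, 8, 21) -> after flatten(2): (1, 64, 168) -> Output: (1, 168, 64)

Answer: (1, 168, 64)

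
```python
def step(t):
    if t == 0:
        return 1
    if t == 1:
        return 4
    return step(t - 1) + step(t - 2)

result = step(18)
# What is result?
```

Build up from base cases: step(0)=1, step(1)=4, step(2)=5, step(3)=9, step(4)=14, step(5)=23, step(6)=37, ..., step(18)=11933

Answer: 11933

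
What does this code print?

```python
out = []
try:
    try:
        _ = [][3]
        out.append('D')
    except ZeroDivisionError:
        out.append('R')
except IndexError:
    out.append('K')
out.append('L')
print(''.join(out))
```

Execution trace: 'K' (outer except IndexError) → 'L' (after the try/except). Output: KL

Answer: KL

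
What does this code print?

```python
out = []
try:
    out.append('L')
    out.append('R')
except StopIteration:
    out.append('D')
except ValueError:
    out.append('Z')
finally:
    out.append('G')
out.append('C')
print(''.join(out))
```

Execution trace: 'L' (try body) → 'R' (try body, no exception) → 'G' (finally) → 'C' (after the try/except). Output: LRGC

Answer: LRGC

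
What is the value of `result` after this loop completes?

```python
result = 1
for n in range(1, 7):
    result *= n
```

6! = 720
`result` takes the values: 1 → 2 → 6 → 24 → 120 → 720

Answer: 720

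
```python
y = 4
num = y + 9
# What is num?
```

Trace:
`y = 4` → y = 4
`num = y + 9` → num = 13
So num = 13

Answer: 13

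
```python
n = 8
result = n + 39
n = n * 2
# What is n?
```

Trace:
`n = 8` → n = 8
`result = n + 39` → result = 47
`n = n * 2` → n = 16
So n = 16

Answer: 16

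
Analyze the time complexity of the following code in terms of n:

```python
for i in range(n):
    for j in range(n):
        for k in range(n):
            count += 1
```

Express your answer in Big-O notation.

This is Triple nested loop. Time complexity: O(n³).

Answer: O(n³)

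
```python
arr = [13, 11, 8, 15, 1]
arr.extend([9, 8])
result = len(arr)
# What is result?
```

Trace:
`arr = [13, 11, 8, 15, 1]` → arr = [13, 11, 8, 15, 1]
`arr.extend([9, 8])` → arr = [13, 11, 8, 15, 1, 9, 8]
`result = len(arr)` → result = 7
So result = 7

Answer: 7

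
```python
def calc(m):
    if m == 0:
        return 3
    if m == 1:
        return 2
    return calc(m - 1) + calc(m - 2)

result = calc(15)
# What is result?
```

Build up from base cases: calc(0)=3, calc(1)=2, calc(2)=5, calc(3)=7, calc(4)=12, calc(5)=19, calc(6)=31, ..., calc(15)=2351

Answer: 2351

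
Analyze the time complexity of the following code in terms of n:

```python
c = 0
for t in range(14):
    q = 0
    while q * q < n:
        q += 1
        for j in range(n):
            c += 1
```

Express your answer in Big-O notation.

Each loop level contributes: 1 × √n × n. Multiplying the contributions gives O(n√n).

Answer: O(n√n)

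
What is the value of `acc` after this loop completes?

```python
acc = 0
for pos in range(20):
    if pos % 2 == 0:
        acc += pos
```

Sum of even numbers 0 to 19
`acc` takes the values: 0 → 2 → 6 → 12 → 20 → 30 → 42 → 56 → 72 → 90

Answer: 90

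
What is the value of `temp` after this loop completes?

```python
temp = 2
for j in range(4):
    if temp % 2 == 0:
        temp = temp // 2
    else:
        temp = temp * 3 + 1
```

Collatz-style transformation from 2
`temp` takes the values: 2 → 1 → 4 → 2 → 1

Answer: 1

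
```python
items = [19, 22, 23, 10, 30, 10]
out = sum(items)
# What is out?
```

Trace:
`items = [19, 22, 23, 10, 30, 10]` → items = [19, 22, 23, 10, 30, 10]
`out = sum(items)` → out = 114
So out = 114

Answer: 114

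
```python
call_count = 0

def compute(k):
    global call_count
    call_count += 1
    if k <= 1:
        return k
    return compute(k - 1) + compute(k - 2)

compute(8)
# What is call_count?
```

Calls(k) = 1 + Calls(k-1) + Calls(k-2); Calls(0)=Calls(1)=1. For k=8 this gives 67.

Answer: 67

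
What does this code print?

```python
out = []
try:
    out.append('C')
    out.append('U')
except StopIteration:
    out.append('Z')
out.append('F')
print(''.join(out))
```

Execution trace: 'C' (try body) → 'U' (try body, no exception) → 'F' (after the try/except). Output: CUF

Answer: CUF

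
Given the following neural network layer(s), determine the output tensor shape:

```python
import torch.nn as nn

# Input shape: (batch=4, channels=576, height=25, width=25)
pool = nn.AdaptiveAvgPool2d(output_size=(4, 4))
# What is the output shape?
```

Input: (4, 576, 25, 25) -> Output: (4, 576, 4, 4)

Answer: (4, 576, 4, 4)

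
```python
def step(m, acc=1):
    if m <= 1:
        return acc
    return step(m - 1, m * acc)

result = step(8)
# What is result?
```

Accumulator trace (n, acc): (8, 1) -> (7, 8) -> (6, 56) -> (5, 336) -> (4, 1680) -> (3, 6720) -> (2, 20160) -> (1, 40320) -> return 40320

Answer: 40320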